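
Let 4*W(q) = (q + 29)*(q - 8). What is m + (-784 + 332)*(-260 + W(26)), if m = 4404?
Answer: 10054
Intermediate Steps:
W(q) = (-8 + q)*(29 + q)/4 (W(q) = ((q + 29)*(q - 8))/4 = ((29 + q)*(-8 + q))/4 = ((-8 + q)*(29 + q))/4 = (-8 + q)*(29 + q)/4)
m + (-784 + 332)*(-260 + W(26)) = 4404 + (-784 + 332)*(-260 + (-58 + (¼)*26² + (21/4)*26)) = 4404 - 452*(-260 + (-58 + (¼)*676 + 273/2)) = 4404 - 452*(-260 + (-58 + 169 + 273/2)) = 4404 - 452*(-260 + 495/2) = 4404 - 452*(-25/2) = 4404 + 5650 = 10054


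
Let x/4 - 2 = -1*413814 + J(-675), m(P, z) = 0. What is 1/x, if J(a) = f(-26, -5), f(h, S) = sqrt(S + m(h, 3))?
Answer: -103453/171240371349 - I*sqrt(5)/684961485396 ≈ -6.0414e-7 - 3.2645e-12*I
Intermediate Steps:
f(h, S) = sqrt(S) (f(h, S) = sqrt(S + 0) = sqrt(S))
J(a) = I*sqrt(5) (J(a) = sqrt(-5) = I*sqrt(5))
x = -1655248 + 4*I*sqrt(5) (x = 8 + 4*(-1*413814 + I*sqrt(5)) = 8 + 4*(-413814 + I*sqrt(5)) = 8 + (-1655256 + 4*I*sqrt(5)) = -1655248 + 4*I*sqrt(5) ≈ -1.6552e+6 + 8.9443*I)
1/x = 1/(-1655248 + 4*I*sqrt(5))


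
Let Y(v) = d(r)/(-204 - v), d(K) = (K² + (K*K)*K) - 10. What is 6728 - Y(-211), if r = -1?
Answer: 47106/7 ≈ 6729.4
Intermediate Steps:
d(K) = -10 + K² + K³ (d(K) = (K² + K²*K) - 10 = (K² + K³) - 10 = -10 + K² + K³)
Y(v) = -10/(-204 - v) (Y(v) = (-10 + (-1)² + (-1)³)/(-204 - v) = (-10 + 1 - 1)/(-204 - v) = -10/(-204 - v))
6728 - Y(-211) = 6728 - 10/(204 - 211) = 6728 - 10/(-7) = 6728 - 10*(-1)/7 = 6728 - 1*(-10/7) = 6728 + 10/7 = 47106/7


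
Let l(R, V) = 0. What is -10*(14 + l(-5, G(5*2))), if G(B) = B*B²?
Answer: -140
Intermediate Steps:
G(B) = B³
-10*(14 + l(-5, G(5*2))) = -10*(14 + 0) = -10*14 = -140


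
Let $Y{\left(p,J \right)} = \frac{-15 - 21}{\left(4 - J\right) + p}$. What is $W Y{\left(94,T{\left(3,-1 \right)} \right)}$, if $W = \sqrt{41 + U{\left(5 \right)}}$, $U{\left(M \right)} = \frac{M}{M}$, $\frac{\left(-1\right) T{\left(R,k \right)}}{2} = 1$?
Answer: $- \frac{9 \sqrt{42}}{25} \approx -2.3331$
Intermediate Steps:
$T{\left(R,k \right)} = -2$ ($T{\left(R,k \right)} = \left(-2\right) 1 = -2$)
$U{\left(M \right)} = 1$
$Y{\left(p,J \right)} = - \frac{36}{4 + p - J}$
$W = \sqrt{42}$ ($W = \sqrt{41 + 1} = \sqrt{42} \approx 6.4807$)
$W Y{\left(94,T{\left(3,-1 \right)} \right)} = \sqrt{42} \left(- \frac{36}{4 + 94 - -2}\right) = \sqrt{42} \left(- \frac{36}{4 + 94 + 2}\right) = \sqrt{42} \left(- \frac{36}{100}\right) = \sqrt{42} \left(\left(-36\right) \frac{1}{100}\right) = \sqrt{42} \left(- \frac{9}{25}\right) = - \frac{9 \sqrt{42}}{25}$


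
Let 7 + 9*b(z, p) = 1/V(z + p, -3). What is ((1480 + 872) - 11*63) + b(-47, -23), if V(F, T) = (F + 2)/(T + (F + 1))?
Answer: 253726/153 ≈ 1658.3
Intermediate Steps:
V(F, T) = (2 + F)/(1 + F + T) (V(F, T) = (2 + F)/(T + (1 + F)) = (2 + F)/(1 + F + T))
b(z, p) = -7/9 + (-2 + p + z)/(9*(2 + p + z)) (b(z, p) = -7/9 + 1/(9*(((2 + (z + p))/(1 + (z + p) - 3)))) = -7/9 + 1/(9*(((2 + (p + z))/(1 + (p + z) - 3)))) = -7/9 + 1/(9*(((2 + p + z)/(-2 + p + z)))) = -7/9 + ((-2 + p + z)/(2 + p + z))/9 = -7/9 + (-2 + p + z)/(9*(2 + p + z)))
((1480 + 872) - 11*63) + b(-47, -23) = ((1480 + 872) - 11*63) + 2*(-8 - 3*(-23) - 3*(-47))/(9*(2 - 23 - 47)) = (2352 - 693) + (2/9)*(-8 + 69 + 141)/(-68) = 1659 + (2/9)*(-1/68)*202 = 1659 - 101/153 = 253726/153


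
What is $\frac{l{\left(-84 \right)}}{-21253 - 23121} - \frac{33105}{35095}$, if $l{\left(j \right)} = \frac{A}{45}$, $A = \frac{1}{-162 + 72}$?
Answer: $- \frac{1189891021681}{1261417479300} \approx -0.9433$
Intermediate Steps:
$A = - \frac{1}{90}$ ($A = \frac{1}{-90} = - \frac{1}{90} \approx -0.011111$)
$l{\left(j \right)} = - \frac{1}{4050}$ ($l{\left(j \right)} = - \frac{1}{90 \cdot 45} = \left(- \frac{1}{90}\right) \frac{1}{45} = - \frac{1}{4050}$)
$\frac{l{\left(-84 \right)}}{-21253 - 23121} - \frac{33105}{35095} = - \frac{1}{4050 \left(-21253 - 23121\right)} - \frac{33105}{35095} = - \frac{1}{4050 \left(-44374\right)} - \frac{6621}{7019} = \left(- \frac{1}{4050}\right) \left(- \frac{1}{44374}\right) - \frac{6621}{7019} = \frac{1}{179714700} - \frac{6621}{7019} = - \frac{1189891021681}{1261417479300}$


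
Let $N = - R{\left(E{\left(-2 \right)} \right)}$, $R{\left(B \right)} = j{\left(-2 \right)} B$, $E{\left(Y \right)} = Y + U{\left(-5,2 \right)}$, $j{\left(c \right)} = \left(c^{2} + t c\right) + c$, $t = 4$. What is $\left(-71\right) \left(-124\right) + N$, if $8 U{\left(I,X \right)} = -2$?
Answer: $\frac{17581}{2} \approx 8790.5$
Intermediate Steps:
$U{\left(I,X \right)} = - \frac{1}{4}$ ($U{\left(I,X \right)} = \frac{1}{8} \left(-2\right) = - \frac{1}{4}$)
$j{\left(c \right)} = c^{2} + 5 c$ ($j{\left(c \right)} = \left(c^{2} + 4 c\right) + c = c^{2} + 5 c$)
$E{\left(Y \right)} = - \frac{1}{4} + Y$ ($E{\left(Y \right)} = Y - \frac{1}{4} = - \frac{1}{4} + Y$)
$R{\left(B \right)} = - 6 B$ ($R{\left(B \right)} = - 2 \left(5 - 2\right) B = \left(-2\right) 3 B = - 6 B$)
$N = - \frac{27}{2}$ ($N = - \left(-6\right) \left(- \frac{1}{4} - 2\right) = - \frac{\left(-6\right) \left(-9\right)}{4} = \left(-1\right) \frac{27}{2} = - \frac{27}{2} \approx -13.5$)
$\left(-71\right) \left(-124\right) + N = \left(-71\right) \left(-124\right) - \frac{27}{2} = 8804 - \frac{27}{2} = \frac{17581}{2}$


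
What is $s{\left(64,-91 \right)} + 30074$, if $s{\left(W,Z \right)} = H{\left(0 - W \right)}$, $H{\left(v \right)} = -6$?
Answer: $30068$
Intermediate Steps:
$s{\left(W,Z \right)} = -6$
$s{\left(64,-91 \right)} + 30074 = -6 + 30074 = 30068$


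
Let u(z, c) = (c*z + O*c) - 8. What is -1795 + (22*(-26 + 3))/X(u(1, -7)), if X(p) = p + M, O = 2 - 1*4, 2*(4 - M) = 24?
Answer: -15649/9 ≈ -1738.8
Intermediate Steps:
M = -8 (M = 4 - ½*24 = 4 - 12 = -8)
O = -2 (O = 2 - 4 = -2)
u(z, c) = -8 - 2*c + c*z (u(z, c) = (c*z - 2*c) - 8 = (-2*c + c*z) - 8 = -8 - 2*c + c*z)
X(p) = -8 + p (X(p) = p - 8 = -8 + p)
-1795 + (22*(-26 + 3))/X(u(1, -7)) = -1795 + (22*(-26 + 3))/(-8 + (-8 - 2*(-7) - 7*1)) = -1795 + (22*(-23))/(-8 + (-8 + 14 - 7)) = -1795 - 506/(-8 - 1) = -1795 - 506/(-9) = -1795 - 506*(-⅑) = -1795 + 506/9 = -15649/9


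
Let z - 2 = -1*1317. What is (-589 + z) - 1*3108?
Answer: -5012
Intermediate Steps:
z = -1315 (z = 2 - 1*1317 = 2 - 1317 = -1315)
(-589 + z) - 1*3108 = (-589 - 1315) - 1*3108 = -1904 - 3108 = -5012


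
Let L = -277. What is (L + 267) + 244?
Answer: 234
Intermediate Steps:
(L + 267) + 244 = (-277 + 267) + 244 = -10 + 244 = 234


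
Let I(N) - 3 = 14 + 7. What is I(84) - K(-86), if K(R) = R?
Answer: 110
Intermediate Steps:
I(N) = 24 (I(N) = 3 + (14 + 7) = 3 + 21 = 24)
I(84) - K(-86) = 24 - 1*(-86) = 24 + 86 = 110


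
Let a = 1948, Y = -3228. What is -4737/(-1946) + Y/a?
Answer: 736497/947702 ≈ 0.77714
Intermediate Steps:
-4737/(-1946) + Y/a = -4737/(-1946) - 3228/1948 = -4737*(-1/1946) - 3228*1/1948 = 4737/1946 - 807/487 = 736497/947702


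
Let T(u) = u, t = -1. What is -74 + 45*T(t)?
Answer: -119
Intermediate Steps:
-74 + 45*T(t) = -74 + 45*(-1) = -74 - 45 = -119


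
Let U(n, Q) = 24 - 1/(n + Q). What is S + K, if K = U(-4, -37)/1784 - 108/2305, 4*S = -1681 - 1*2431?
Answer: -173323262887/168596920 ≈ -1028.0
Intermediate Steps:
U(n, Q) = 24 - 1/(Q + n)
S = -1028 (S = (-1681 - 1*2431)/4 = (-1681 - 2431)/4 = (1/4)*(-4112) = -1028)
K = -5629127/168596920 (K = ((-1 + 24*(-37) + 24*(-4))/(-37 - 4))/1784 - 108/2305 = ((-1 - 888 - 96)/(-41))*(1/1784) - 108*1/2305 = -1/41*(-985)*(1/1784) - 108/2305 = (985/41)*(1/1784) - 108/2305 = 985/73144 - 108/2305 = -5629127/168596920 ≈ -0.033388)
S + K = -1028 - 5629127/168596920 = -173323262887/168596920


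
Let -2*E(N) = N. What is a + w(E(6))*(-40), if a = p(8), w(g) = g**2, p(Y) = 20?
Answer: -340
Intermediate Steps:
E(N) = -N/2
a = 20
a + w(E(6))*(-40) = 20 + (-1/2*6)**2*(-40) = 20 + (-3)**2*(-40) = 20 + 9*(-40) = 20 - 360 = -340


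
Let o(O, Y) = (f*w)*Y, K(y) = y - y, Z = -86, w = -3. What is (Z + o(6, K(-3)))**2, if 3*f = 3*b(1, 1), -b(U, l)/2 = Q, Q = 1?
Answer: 7396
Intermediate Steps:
b(U, l) = -2 (b(U, l) = -2*1 = -2)
f = -2 (f = (3*(-2))/3 = (1/3)*(-6) = -2)
K(y) = 0
o(O, Y) = 6*Y (o(O, Y) = (-2*(-3))*Y = 6*Y)
(Z + o(6, K(-3)))**2 = (-86 + 6*0)**2 = (-86 + 0)**2 = (-86)**2 = 7396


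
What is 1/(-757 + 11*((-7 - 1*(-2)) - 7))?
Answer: -1/889 ≈ -0.0011249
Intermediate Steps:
1/(-757 + 11*((-7 - 1*(-2)) - 7)) = 1/(-757 + 11*((-7 + 2) - 7)) = 1/(-757 + 11*(-5 - 7)) = 1/(-757 + 11*(-12)) = 1/(-757 - 132) = 1/(-889) = -1/889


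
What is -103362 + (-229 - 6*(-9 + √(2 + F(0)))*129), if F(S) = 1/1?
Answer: -96625 - 774*√3 ≈ -97966.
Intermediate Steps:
F(S) = 1
-103362 + (-229 - 6*(-9 + √(2 + F(0)))*129) = -103362 + (-229 - 6*(-9 + √(2 + 1))*129) = -103362 + (-229 - 6*(-9 + √3)*129) = -103362 + (-229 + (54 - 6*√3)*129) = -103362 + (-229 + (6966 - 774*√3)) = -103362 + (6737 - 774*√3) = -96625 - 774*√3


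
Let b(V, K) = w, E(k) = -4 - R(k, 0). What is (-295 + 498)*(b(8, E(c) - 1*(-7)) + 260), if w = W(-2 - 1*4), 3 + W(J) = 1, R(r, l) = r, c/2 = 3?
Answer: 52374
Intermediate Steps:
c = 6 (c = 2*3 = 6)
W(J) = -2 (W(J) = -3 + 1 = -2)
w = -2
E(k) = -4 - k
b(V, K) = -2
(-295 + 498)*(b(8, E(c) - 1*(-7)) + 260) = (-295 + 498)*(-2 + 260) = 203*258 = 52374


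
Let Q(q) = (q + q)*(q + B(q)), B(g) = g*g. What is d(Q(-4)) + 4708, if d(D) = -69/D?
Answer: 150679/32 ≈ 4708.7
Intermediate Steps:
B(g) = g²
Q(q) = 2*q*(q + q²) (Q(q) = (q + q)*(q + q²) = (2*q)*(q + q²) = 2*q*(q + q²))
d(Q(-4)) + 4708 = -69*1/(32*(1 - 4)) + 4708 = -69/(2*16*(-3)) + 4708 = -69/(-96) + 4708 = -69*(-1/96) + 4708 = 23/32 + 4708 = 150679/32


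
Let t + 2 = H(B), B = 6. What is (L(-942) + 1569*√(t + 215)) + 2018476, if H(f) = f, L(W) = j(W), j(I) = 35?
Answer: 2018511 + 1569*√219 ≈ 2.0417e+6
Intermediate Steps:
L(W) = 35
t = 4 (t = -2 + 6 = 4)
(L(-942) + 1569*√(t + 215)) + 2018476 = (35 + 1569*√(4 + 215)) + 2018476 = (35 + 1569*√219) + 2018476 = 2018511 + 1569*√219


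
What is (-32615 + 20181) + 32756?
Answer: 20322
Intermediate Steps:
(-32615 + 20181) + 32756 = -12434 + 32756 = 20322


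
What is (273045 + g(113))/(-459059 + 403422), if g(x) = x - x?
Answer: -273045/55637 ≈ -4.9076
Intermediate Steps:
g(x) = 0
(273045 + g(113))/(-459059 + 403422) = (273045 + 0)/(-459059 + 403422) = 273045/(-55637) = 273045*(-1/55637) = -273045/55637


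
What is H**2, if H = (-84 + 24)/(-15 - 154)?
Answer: 3600/28561 ≈ 0.12605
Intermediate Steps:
H = 60/169 (H = -60/(-169) = -60*(-1/169) = 60/169 ≈ 0.35503)
H**2 = (60/169)**2 = 3600/28561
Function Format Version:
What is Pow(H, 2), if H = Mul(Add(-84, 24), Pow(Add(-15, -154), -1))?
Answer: Rational(3600, 28561) ≈ 0.12605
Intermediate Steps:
H = Rational(60, 169) (H = Mul(-60, Pow(-169, -1)) = Mul(-60, Rational(-1, 169)) = Rational(60, 169) ≈ 0.35503)
Pow(H, 2) = Pow(Rational(60, 169), 2) = Rational(3600, 28561)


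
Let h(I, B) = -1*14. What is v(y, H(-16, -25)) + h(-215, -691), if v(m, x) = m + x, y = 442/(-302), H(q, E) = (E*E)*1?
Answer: 92040/151 ≈ 609.54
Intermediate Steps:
H(q, E) = E² (H(q, E) = E²*1 = E²)
h(I, B) = -14
y = -221/151 (y = 442*(-1/302) = -221/151 ≈ -1.4636)
v(y, H(-16, -25)) + h(-215, -691) = (-221/151 + (-25)²) - 14 = (-221/151 + 625) - 14 = 94154/151 - 14 = 92040/151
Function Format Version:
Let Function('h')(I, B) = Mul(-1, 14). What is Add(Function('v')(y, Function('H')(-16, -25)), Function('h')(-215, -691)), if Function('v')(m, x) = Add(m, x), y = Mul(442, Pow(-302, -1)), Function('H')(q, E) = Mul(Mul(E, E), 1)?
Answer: Rational(92040, 151) ≈ 609.54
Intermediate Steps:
Function('H')(q, E) = Pow(E, 2) (Function('H')(q, E) = Mul(Pow(E, 2), 1) = Pow(E, 2))
Function('h')(I, B) = -14
y = Rational(-221, 151) (y = Mul(442, Rational(-1, 302)) = Rational(-221, 151) ≈ -1.4636)
Add(Function('v')(y, Function('H')(-16, -25)), Function('h')(-215, -691)) = Add(Add(Rational(-221, 151), Pow(-25, 2)), -14) = Add(Add(Rational(-221, 151), 625), -14) = Add(Rational(94154, 151), -14) = Rational(92040, 151)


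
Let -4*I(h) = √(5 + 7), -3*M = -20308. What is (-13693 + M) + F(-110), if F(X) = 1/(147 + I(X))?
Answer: -598432693/86433 + 2*√3/86433 ≈ -6923.7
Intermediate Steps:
M = 20308/3 (M = -⅓*(-20308) = 20308/3 ≈ 6769.3)
I(h) = -√3/2 (I(h) = -√(5 + 7)/4 = -√3/2)
F(X) = 1/(147 - √3/2)
(-13693 + M) + F(-110) = (-13693 + 20308/3) + (196/28811 + 2*√3/86433) = -20771/3 + (196/28811 + 2*√3/86433) = -598432693/86433 + 2*√3/86433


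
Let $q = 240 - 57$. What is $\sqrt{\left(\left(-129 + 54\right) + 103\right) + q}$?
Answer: $\sqrt{211} \approx 14.526$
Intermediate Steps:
$q = 183$
$\sqrt{\left(\left(-129 + 54\right) + 103\right) + q} = \sqrt{\left(\left(-129 + 54\right) + 103\right) + 183} = \sqrt{\left(-75 + 103\right) + 183} = \sqrt{28 + 183} = \sqrt{211}$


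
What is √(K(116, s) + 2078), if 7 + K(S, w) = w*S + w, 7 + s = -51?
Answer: I*√4715 ≈ 68.666*I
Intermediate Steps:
s = -58 (s = -7 - 51 = -58)
K(S, w) = -7 + w + S*w (K(S, w) = -7 + (w*S + w) = -7 + (S*w + w) = -7 + (w + S*w) = -7 + w + S*w)
√(K(116, s) + 2078) = √((-7 - 58 + 116*(-58)) + 2078) = √((-7 - 58 - 6728) + 2078) = √(-6793 + 2078) = √(-4715) = I*√4715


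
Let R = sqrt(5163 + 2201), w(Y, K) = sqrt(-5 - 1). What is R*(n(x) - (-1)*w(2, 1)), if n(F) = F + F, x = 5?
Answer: 2*sqrt(1841)*(10 + I*sqrt(6)) ≈ 858.14 + 210.2*I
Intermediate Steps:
w(Y, K) = I*sqrt(6) (w(Y, K) = sqrt(-6) = I*sqrt(6))
R = 2*sqrt(1841) (R = sqrt(7364) = 2*sqrt(1841) ≈ 85.814)
n(F) = 2*F
R*(n(x) - (-1)*w(2, 1)) = (2*sqrt(1841))*(2*5 - (-1)*I*sqrt(6)) = (2*sqrt(1841))*(10 - (-1)*I*sqrt(6)) = (2*sqrt(1841))*(10 + I*sqrt(6)) = 2*sqrt(1841)*(10 + I*sqrt(6))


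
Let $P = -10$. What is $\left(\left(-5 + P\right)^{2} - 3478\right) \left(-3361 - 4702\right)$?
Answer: $26228939$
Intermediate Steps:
$\left(\left(-5 + P\right)^{2} - 3478\right) \left(-3361 - 4702\right) = \left(\left(-5 - 10\right)^{2} - 3478\right) \left(-3361 - 4702\right) = \left(\left(-15\right)^{2} - 3478\right) \left(-8063\right) = \left(225 - 3478\right) \left(-8063\right) = \left(-3253\right) \left(-8063\right) = 26228939$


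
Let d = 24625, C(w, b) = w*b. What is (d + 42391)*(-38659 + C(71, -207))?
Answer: -3575705696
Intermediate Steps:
C(w, b) = b*w
(d + 42391)*(-38659 + C(71, -207)) = (24625 + 42391)*(-38659 - 207*71) = 67016*(-38659 - 14697) = 67016*(-53356) = -3575705696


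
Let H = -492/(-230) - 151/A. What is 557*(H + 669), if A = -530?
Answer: 4558855063/12190 ≈ 3.7398e+5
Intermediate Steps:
H = 29549/12190 (H = -492/(-230) - 151/(-530) = -492*(-1/230) - 151*(-1/530) = 246/115 + 151/530 = 29549/12190 ≈ 2.4240)
557*(H + 669) = 557*(29549/12190 + 669) = 557*(8184659/12190) = 4558855063/12190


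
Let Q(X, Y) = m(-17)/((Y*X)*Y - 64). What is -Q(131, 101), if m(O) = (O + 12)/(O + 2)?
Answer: -1/4008801 ≈ -2.4945e-7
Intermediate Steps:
m(O) = (12 + O)/(2 + O)
Q(X, Y) = 1/(3*(-64 + X*Y²)) (Q(X, Y) = ((12 - 17)/(2 - 17))/((Y*X)*Y - 64) = (-5/(-15))/((X*Y)*Y - 64) = (-1/15*(-5))/(X*Y² - 64) = 1/(3*(-64 + X*Y²)))
-Q(131, 101) = -1/(3*(-64 + 131*101²)) = -1/(3*(-64 + 131*10201)) = -1/(3*(-64 + 1336331)) = -1/(3*1336267) = -1*1/4008801 = -1/4008801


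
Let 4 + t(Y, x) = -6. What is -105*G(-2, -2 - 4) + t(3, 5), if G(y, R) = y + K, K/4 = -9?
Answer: 3980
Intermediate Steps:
t(Y, x) = -10 (t(Y, x) = -4 - 6 = -10)
K = -36 (K = 4*(-9) = -36)
G(y, R) = -36 + y (G(y, R) = y - 36 = -36 + y)
-105*G(-2, -2 - 4) + t(3, 5) = -105*(-36 - 2) - 10 = -105*(-38) - 10 = 3990 - 10 = 3980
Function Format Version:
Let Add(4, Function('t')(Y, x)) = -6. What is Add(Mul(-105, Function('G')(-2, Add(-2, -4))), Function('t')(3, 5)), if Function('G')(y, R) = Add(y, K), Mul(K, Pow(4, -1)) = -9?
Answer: 3980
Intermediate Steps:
Function('t')(Y, x) = -10 (Function('t')(Y, x) = Add(-4, -6) = -10)
K = -36 (K = Mul(4, -9) = -36)
Function('G')(y, R) = Add(-36, y) (Function('G')(y, R) = Add(y, -36) = Add(-36, y))
Add(Mul(-105, Function('G')(-2, Add(-2, -4))), Function('t')(3, 5)) = Add(Mul(-105, Add(-36, -2)), -10) = Add(Mul(-105, -38), -10) = Add(3990, -10) = 3980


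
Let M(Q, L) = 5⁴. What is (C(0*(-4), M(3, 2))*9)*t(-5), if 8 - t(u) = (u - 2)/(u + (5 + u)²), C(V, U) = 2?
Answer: 594/5 ≈ 118.80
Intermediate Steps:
M(Q, L) = 625
t(u) = 8 - (-2 + u)/(u + (5 + u)²) (t(u) = 8 - (u - 2)/(u + (5 + u)²) = 8 - (-2 + u)/(u + (5 + u)²))
(C(0*(-4), M(3, 2))*9)*t(-5) = (2*9)*((2 + 7*(-5) + 8*(5 - 5)²)/(-5 + (5 - 5)²)) = 18*((2 - 35 + 8*0²)/(-5 + 0²)) = 18*((2 - 35 + 8*0)/(-5 + 0)) = 18*((2 - 35 + 0)/(-5)) = 18*(-⅕*(-33)) = 18*(33/5) = 594/5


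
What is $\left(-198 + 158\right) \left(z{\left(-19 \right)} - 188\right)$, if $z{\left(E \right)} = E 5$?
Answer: $11320$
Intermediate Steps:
$z{\left(E \right)} = 5 E$
$\left(-198 + 158\right) \left(z{\left(-19 \right)} - 188\right) = \left(-198 + 158\right) \left(5 \left(-19\right) - 188\right) = - 40 \left(-95 - 188\right) = \left(-40\right) \left(-283\right) = 11320$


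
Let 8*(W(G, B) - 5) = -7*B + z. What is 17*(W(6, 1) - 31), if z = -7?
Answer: -1887/4 ≈ -471.75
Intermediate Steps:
W(G, B) = 33/8 - 7*B/8 (W(G, B) = 5 + (-7*B - 7)/8 = 5 + (-7 - 7*B)/8 = 5 + (-7/8 - 7*B/8) = 33/8 - 7*B/8)
17*(W(6, 1) - 31) = 17*((33/8 - 7/8*1) - 31) = 17*((33/8 - 7/8) - 31) = 17*(13/4 - 31) = 17*(-111/4) = -1887/4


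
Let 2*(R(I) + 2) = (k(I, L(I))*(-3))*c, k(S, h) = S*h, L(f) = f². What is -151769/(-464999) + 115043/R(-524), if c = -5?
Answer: 163717956453501/501772833046318 ≈ 0.32628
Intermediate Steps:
R(I) = -2 + 15*I³/2 (R(I) = -2 + (((I*I²)*(-3))*(-5))/2 = -2 + ((I³*(-3))*(-5))/2 = -2 + (-3*I³*(-5))/2 = -2 + (15*I³)/2 = -2 + 15*I³/2)
-151769/(-464999) + 115043/R(-524) = -151769/(-464999) + 115043/(-2 + (15/2)*(-524)³) = -151769*(-1/464999) + 115043/(-2 + (15/2)*(-143877824)) = 151769/464999 + 115043/(-2 - 1079083680) = 151769/464999 + 115043/(-1079083682) = 151769/464999 + 115043*(-1/1079083682) = 151769/464999 - 115043/1079083682 = 163717956453501/501772833046318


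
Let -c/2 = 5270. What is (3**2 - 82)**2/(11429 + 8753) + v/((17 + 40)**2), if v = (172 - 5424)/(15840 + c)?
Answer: 22914446359/86881996350 ≈ 0.26374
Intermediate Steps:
c = -10540 (c = -2*5270 = -10540)
v = -1313/1325 (v = (172 - 5424)/(15840 - 10540) = -5252/5300 = -5252*1/5300 = -1313/1325 ≈ -0.99094)
(3**2 - 82)**2/(11429 + 8753) + v/((17 + 40)**2) = (3**2 - 82)**2/(11429 + 8753) - 1313/(1325*(17 + 40)**2) = (9 - 82)**2/20182 - 1313/(1325*(57**2)) = (-73)**2*(1/20182) - 1313/1325/3249 = 5329*(1/20182) - 1313/1325*1/3249 = 5329/20182 - 1313/4304925 = 22914446359/86881996350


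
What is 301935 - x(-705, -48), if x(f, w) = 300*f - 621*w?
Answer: 483627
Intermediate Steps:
x(f, w) = -621*w + 300*f
301935 - x(-705, -48) = 301935 - (-621*(-48) + 300*(-705)) = 301935 - (29808 - 211500) = 301935 - 1*(-181692) = 301935 + 181692 = 483627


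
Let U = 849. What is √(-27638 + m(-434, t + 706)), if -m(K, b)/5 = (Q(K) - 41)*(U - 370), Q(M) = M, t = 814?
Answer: √1109987 ≈ 1053.6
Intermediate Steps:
m(K, b) = 98195 - 2395*K (m(K, b) = -5*(K - 41)*(849 - 370) = -5*(-41 + K)*479 = -5*(-19639 + 479*K) = 98195 - 2395*K)
√(-27638 + m(-434, t + 706)) = √(-27638 + (98195 - 2395*(-434))) = √(-27638 + (98195 + 1039430)) = √(-27638 + 1137625) = √1109987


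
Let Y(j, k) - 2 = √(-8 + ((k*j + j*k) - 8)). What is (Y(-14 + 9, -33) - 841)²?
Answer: (839 - √314)² ≈ 6.7450e+5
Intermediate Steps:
Y(j, k) = 2 + √(-16 + 2*j*k) (Y(j, k) = 2 + √(-8 + ((k*j + j*k) - 8)) = 2 + √(-8 + ((j*k + j*k) - 8)) = 2 + √(-8 + (2*j*k - 8)) = 2 + √(-8 + (-8 + 2*j*k)) = 2 + √(-16 + 2*j*k))
(Y(-14 + 9, -33) - 841)² = ((2 + √(-16 + 2*(-14 + 9)*(-33))) - 841)² = ((2 + √(-16 + 2*(-5)*(-33))) - 841)² = ((2 + √(-16 + 330)) - 841)² = ((2 + √314) - 841)² = (-839 + √314)²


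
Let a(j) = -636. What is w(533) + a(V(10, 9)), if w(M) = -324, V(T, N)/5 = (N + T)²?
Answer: -960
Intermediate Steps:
V(T, N) = 5*(N + T)²
w(533) + a(V(10, 9)) = -324 - 636 = -960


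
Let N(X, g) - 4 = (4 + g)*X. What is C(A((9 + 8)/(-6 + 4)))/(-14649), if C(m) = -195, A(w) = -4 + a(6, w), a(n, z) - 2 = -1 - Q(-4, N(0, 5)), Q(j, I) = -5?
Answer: 65/4883 ≈ 0.013311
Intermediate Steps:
N(X, g) = 4 + X*(4 + g) (N(X, g) = 4 + (4 + g)*X = 4 + X*(4 + g))
a(n, z) = 6 (a(n, z) = 2 + (-1 - 1*(-5)) = 2 + (-1 + 5) = 2 + 4 = 6)
A(w) = 2 (A(w) = -4 + 6 = 2)
C(A((9 + 8)/(-6 + 4)))/(-14649) = -195/(-14649) = -195*(-1/14649) = 65/4883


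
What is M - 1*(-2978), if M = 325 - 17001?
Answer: -13698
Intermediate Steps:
M = -16676
M - 1*(-2978) = -16676 - 1*(-2978) = -16676 + 2978 = -13698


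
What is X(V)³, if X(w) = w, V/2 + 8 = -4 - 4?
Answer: -32768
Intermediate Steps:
V = -32 (V = -16 + 2*(-4 - 4) = -16 + 2*(-8) = -16 - 16 = -32)
X(V)³ = (-32)³ = -32768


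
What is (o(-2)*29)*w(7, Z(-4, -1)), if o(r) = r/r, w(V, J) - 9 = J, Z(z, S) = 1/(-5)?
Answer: 1276/5 ≈ 255.20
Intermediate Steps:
Z(z, S) = -⅕
w(V, J) = 9 + J
o(r) = 1
(o(-2)*29)*w(7, Z(-4, -1)) = (1*29)*(9 - ⅕) = 29*(44/5) = 1276/5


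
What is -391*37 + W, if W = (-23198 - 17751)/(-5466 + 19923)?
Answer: -209190368/14457 ≈ -14470.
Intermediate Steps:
W = -40949/14457 ≈ -2.8325
-391*37 + W = -391*37 - 40949/14457 = -14467 - 40949/14457 = -209190368/14457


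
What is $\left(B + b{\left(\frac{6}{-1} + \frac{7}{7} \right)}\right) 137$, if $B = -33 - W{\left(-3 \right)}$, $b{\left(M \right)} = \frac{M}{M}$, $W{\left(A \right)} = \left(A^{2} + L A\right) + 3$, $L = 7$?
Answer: $-3151$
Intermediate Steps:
$W{\left(A \right)} = 3 + A^{2} + 7 A$ ($W{\left(A \right)} = \left(A^{2} + 7 A\right) + 3 = 3 + A^{2} + 7 A$)
$b{\left(M \right)} = 1$
$B = -24$ ($B = -33 - \left(3 + \left(-3\right)^{2} + 7 \left(-3\right)\right) = -33 - \left(3 + 9 - 21\right) = -33 - -9 = -33 + 9 = -24$)
$\left(B + b{\left(\frac{6}{-1} + \frac{7}{7} \right)}\right) 137 = \left(-24 + 1\right) 137 = \left(-23\right) 137 = -3151$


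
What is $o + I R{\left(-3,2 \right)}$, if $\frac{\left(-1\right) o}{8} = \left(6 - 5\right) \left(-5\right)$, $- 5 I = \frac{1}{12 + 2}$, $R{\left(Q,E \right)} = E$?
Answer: $\frac{1399}{35} \approx 39.971$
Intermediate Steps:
$I = - \frac{1}{70}$ ($I = - \frac{1}{5 \left(12 + 2\right)} = - \frac{1}{5 \cdot 14} = \left(- \frac{1}{5}\right) \frac{1}{14} = - \frac{1}{70} \approx -0.014286$)
$o = 40$ ($o = - 8 \left(6 - 5\right) \left(-5\right) = - 8 \cdot 1 \left(-5\right) = \left(-8\right) \left(-5\right) = 40$)
$o + I R{\left(-3,2 \right)} = 40 - \frac{1}{35} = \frac{1399}{35}$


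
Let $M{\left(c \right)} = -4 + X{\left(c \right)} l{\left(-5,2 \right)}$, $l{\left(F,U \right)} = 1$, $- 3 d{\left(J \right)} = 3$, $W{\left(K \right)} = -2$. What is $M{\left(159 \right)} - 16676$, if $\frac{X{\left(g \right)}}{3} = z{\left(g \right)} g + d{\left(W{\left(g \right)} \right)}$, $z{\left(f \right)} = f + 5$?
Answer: $61545$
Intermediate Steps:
$z{\left(f \right)} = 5 + f$
$d{\left(J \right)} = -1$ ($d{\left(J \right)} = \left(- \frac{1}{3}\right) 3 = -1$)
$X{\left(g \right)} = -3 + 3 g \left(5 + g\right)$ ($X{\left(g \right)} = 3 \left(\left(5 + g\right) g - 1\right) = 3 \left(g \left(5 + g\right) - 1\right) = 3 \left(-1 + g \left(5 + g\right)\right) = -3 + 3 g \left(5 + g\right)$)
$M{\left(c \right)} = -7 + 3 c \left(5 + c\right)$ ($M{\left(c \right)} = -4 + \left(-3 + 3 c \left(5 + c\right)\right) 1 = -4 + \left(-3 + 3 c \left(5 + c\right)\right) = -7 + 3 c \left(5 + c\right)$)
$M{\left(159 \right)} - 16676 = \left(-7 + 3 \cdot 159 \left(5 + 159\right)\right) - 16676 = \left(-7 + 3 \cdot 159 \cdot 164\right) - 16676 = \left(-7 + 78228\right) - 16676 = 78221 - 16676 = 61545$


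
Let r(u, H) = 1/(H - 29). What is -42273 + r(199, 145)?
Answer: -4903667/116 ≈ -42273.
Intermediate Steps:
r(u, H) = 1/(-29 + H)
-42273 + r(199, 145) = -42273 + 1/(-29 + 145) = -42273 + 1/116 = -4903667/116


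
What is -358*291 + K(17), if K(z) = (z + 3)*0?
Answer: -104178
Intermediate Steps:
K(z) = 0 (K(z) = (3 + z)*0 = 0)
-358*291 + K(17) = -358*291 + 0 = -104178 + 0 = -104178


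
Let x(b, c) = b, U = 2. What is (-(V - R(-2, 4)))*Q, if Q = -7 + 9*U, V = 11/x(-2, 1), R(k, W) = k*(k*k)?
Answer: -55/2 ≈ -27.500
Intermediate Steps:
R(k, W) = k³ (R(k, W) = k*k² = k³)
V = -11/2 (V = 11/(-2) = 11*(-½) = -11/2 ≈ -5.5000)
Q = 11 (Q = -7 + 9*2 = -7 + 18 = 11)
(-(V - R(-2, 4)))*Q = -(-11/2 - 1*(-2)³)*11 = -(-11/2 - 1*(-8))*11 = -(-11/2 + 8)*11 = -1*5/2*11 = -5/2*11 = -55/2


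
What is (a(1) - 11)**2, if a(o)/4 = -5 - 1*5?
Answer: 2601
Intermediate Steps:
a(o) = -40 (a(o) = 4*(-5 - 1*5) = 4*(-5 - 5) = 4*(-10) = -40)
(a(1) - 11)**2 = (-40 - 11)**2 = (-51)**2 = 2601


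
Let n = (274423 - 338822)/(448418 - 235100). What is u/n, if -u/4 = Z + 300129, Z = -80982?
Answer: 186991998984/64399 ≈ 2.9036e+6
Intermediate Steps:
n = -64399/213318 ≈ -0.30189
u = -876588 (u = -4*(-80982 + 300129) = -4*219147 = -876588)
u/n = -876588/(-64399/213318) = -876588*(-213318/64399) = 186991998984/64399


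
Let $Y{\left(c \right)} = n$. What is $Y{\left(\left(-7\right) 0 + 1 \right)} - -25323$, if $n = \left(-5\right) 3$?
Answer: $25308$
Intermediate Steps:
$n = -15$
$Y{\left(c \right)} = -15$
$Y{\left(\left(-7\right) 0 + 1 \right)} - -25323 = -15 - -25323 = -15 + 25323 = 25308$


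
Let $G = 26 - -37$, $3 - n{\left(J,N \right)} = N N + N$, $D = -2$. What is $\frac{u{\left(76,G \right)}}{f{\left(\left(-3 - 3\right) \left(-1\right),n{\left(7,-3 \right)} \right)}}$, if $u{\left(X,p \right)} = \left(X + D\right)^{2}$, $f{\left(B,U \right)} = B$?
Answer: $\frac{2738}{3} \approx 912.67$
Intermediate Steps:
$n{\left(J,N \right)} = 3 - N - N^{2}$ ($n{\left(J,N \right)} = 3 - \left(N N + N\right) = 3 - \left(N^{2} + N\right) = 3 - \left(N + N^{2}\right) = 3 - N - N^{2}$)
$G = 63$ ($G = 26 + 37 = 63$)
$u{\left(X,p \right)} = \left(-2 + X\right)^{2}$ ($u{\left(X,p \right)} = \left(X - 2\right)^{2} = \left(-2 + X\right)^{2}$)
$\frac{u{\left(76,G \right)}}{f{\left(\left(-3 - 3\right) \left(-1\right),n{\left(7,-3 \right)} \right)}} = \frac{\left(-2 + 76\right)^{2}}{\left(-3 - 3\right) \left(-1\right)} = \frac{74^{2}}{\left(-6\right) \left(-1\right)} = \frac{5476}{6} = 5476 \cdot \frac{1}{6} = \frac{2738}{3}$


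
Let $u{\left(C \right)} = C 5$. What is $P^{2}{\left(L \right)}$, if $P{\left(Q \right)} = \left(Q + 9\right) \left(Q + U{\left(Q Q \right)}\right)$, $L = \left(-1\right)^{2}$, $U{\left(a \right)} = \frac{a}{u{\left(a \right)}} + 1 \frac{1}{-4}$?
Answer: $\frac{361}{4} \approx 90.25$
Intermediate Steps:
$u{\left(C \right)} = 5 C$
$U{\left(a \right)} = - \frac{1}{20}$ ($U{\left(a \right)} = \frac{a}{5 a} + 1 \frac{1}{-4} = a \frac{1}{5 a} + 1 \left(- \frac{1}{4}\right) = \frac{1}{5} - \frac{1}{4} = - \frac{1}{20}$)
$L = 1$
$P{\left(Q \right)} = \left(9 + Q\right) \left(- \frac{1}{20} + Q\right)$ ($P{\left(Q \right)} = \left(Q + 9\right) \left(Q - \frac{1}{20}\right) = \left(9 + Q\right) \left(- \frac{1}{20} + Q\right)$)
$P^{2}{\left(L \right)} = \left(- \frac{9}{20} + 1^{2} + \frac{179}{20} \cdot 1\right)^{2} = \left(- \frac{9}{20} + 1 + \frac{179}{20}\right)^{2} = \left(\frac{19}{2}\right)^{2} = \frac{361}{4}$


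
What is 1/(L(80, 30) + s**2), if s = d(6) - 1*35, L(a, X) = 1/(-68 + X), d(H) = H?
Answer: 38/31957 ≈ 0.0011891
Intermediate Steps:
s = -29 (s = 6 - 1*35 = 6 - 35 = -29)
1/(L(80, 30) + s**2) = 1/(1/(-68 + 30) + (-29)**2) = 1/(1/(-38) + 841) = 1/(-1/38 + 841) = 1/(31957/38) = 38/31957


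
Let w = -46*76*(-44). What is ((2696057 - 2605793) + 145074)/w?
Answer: 117669/76912 ≈ 1.5299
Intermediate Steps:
w = 153824 (w = -3496*(-44) = 153824)
((2696057 - 2605793) + 145074)/w = ((2696057 - 2605793) + 145074)/153824 = (90264 + 145074)*(1/153824) = 235338*(1/153824) = 117669/76912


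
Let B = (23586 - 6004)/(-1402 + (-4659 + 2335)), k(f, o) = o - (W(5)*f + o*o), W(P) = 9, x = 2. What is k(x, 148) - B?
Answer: -40556171/1863 ≈ -21769.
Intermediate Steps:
k(f, o) = o - o² - 9*f (k(f, o) = o - (9*f + o*o) = o - (9*f + o²) = o - (o² + 9*f) = o + (-o² - 9*f) = o - o² - 9*f)
B = -8791/1863 (B = 17582/(-1402 - 2324) = 17582/(-3726) = 17582*(-1/3726) = -8791/1863 ≈ -4.7187)
k(x, 148) - B = (148 - 1*148² - 9*2) - 1*(-8791/1863) = (148 - 1*21904 - 18) + 8791/1863 = (148 - 21904 - 18) + 8791/1863 = -21774 + 8791/1863 = -40556171/1863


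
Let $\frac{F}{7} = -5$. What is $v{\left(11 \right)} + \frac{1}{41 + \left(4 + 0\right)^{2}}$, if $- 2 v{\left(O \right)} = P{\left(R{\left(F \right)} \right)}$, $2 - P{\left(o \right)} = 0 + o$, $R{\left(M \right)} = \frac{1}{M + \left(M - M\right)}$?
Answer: $- \frac{3977}{3990} \approx -0.99674$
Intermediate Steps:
$F = -35$ ($F = 7 \left(-5\right) = -35$)
$R{\left(M \right)} = \frac{1}{M}$ ($R{\left(M \right)} = \frac{1}{M + 0} = \frac{1}{M}$)
$P{\left(o \right)} = 2 - o$ ($P{\left(o \right)} = 2 - \left(0 + o\right) = 2 - o$)
$v{\left(O \right)} = - \frac{71}{70}$ ($v{\left(O \right)} = - \frac{2 - \frac{1}{-35}}{2} = - \frac{2 - - \frac{1}{35}}{2} = - \frac{2 + \frac{1}{35}}{2} = \left(- \frac{1}{2}\right) \frac{71}{35} = - \frac{71}{70}$)
$v{\left(11 \right)} + \frac{1}{41 + \left(4 + 0\right)^{2}} = - \frac{71}{70} + \frac{1}{41 + \left(4 + 0\right)^{2}} = - \frac{71}{70} + \frac{1}{41 + 4^{2}} = - \frac{71}{70} + \frac{1}{41 + 16} = - \frac{71}{70} + \frac{1}{57} = - \frac{3977}{3990}$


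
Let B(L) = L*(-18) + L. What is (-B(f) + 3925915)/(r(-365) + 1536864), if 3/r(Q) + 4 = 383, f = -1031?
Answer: 493759684/194157153 ≈ 2.5431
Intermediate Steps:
r(Q) = 3/379 (r(Q) = 3/(-4 + 383) = 3/379)
B(L) = -17*L (B(L) = -18*L + L = -17*L)
(-B(f) + 3925915)/(r(-365) + 1536864) = (-(-17)*(-1031) + 3925915)/(3/379 + 1536864) = (-1*17527 + 3925915)/(582471459/379) = (-17527 + 3925915)*(379/582471459) = 3908388*(379/582471459) = 493759684/194157153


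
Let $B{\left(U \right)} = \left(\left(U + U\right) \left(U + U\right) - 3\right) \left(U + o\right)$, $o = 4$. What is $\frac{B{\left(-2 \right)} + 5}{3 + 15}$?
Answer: $\frac{31}{18} \approx 1.7222$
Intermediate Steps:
$B{\left(U \right)} = \left(-3 + 4 U^{2}\right) \left(4 + U\right)$ ($B{\left(U \right)} = \left(\left(U + U\right) \left(U + U\right) - 3\right) \left(U + 4\right) = \left(2 U 2 U - 3\right) \left(4 + U\right) = \left(4 U^{2} - 3\right) \left(4 + U\right) = \left(-3 + 4 U^{2}\right) \left(4 + U\right)$)
$\frac{B{\left(-2 \right)} + 5}{3 + 15} = \frac{\left(-12 - -6 + 4 \left(-2\right)^{3} + 16 \left(-2\right)^{2}\right) + 5}{3 + 15} = \frac{\left(-12 + 6 + 4 \left(-8\right) + 16 \cdot 4\right) + 5}{18} = \frac{\left(-12 + 6 - 32 + 64\right) + 5}{18} = \frac{26 + 5}{18} = \frac{1}{18} \cdot 31 = \frac{31}{18}$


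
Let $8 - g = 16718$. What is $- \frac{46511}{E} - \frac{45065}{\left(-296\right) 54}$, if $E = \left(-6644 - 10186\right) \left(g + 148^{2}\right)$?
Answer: $\frac{109447258559}{38812268880} \approx 2.8199$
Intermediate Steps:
$g = -16710$ ($g = 8 - 16718 = -16710$)
$E = -87415020$ ($E = \left(-6644 - 10186\right) \left(-16710 + 148^{2}\right) = - 16830 \left(-16710 + 21904\right) = \left(-16830\right) 5194 = -87415020$)
$- \frac{46511}{E} - \frac{45065}{\left(-296\right) 54} = - \frac{46511}{-87415020} - \frac{45065}{\left(-296\right) 54} = \left(-46511\right) \left(- \frac{1}{87415020}\right) - \frac{45065}{-15984} = \frac{46511}{87415020} - - \frac{45065}{15984} = \frac{46511}{87415020} + \frac{45065}{15984} = \frac{109447258559}{38812268880}$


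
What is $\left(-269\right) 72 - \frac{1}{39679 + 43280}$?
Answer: $- \frac{1606749913}{82959} \approx -19368.0$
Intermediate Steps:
$\left(-269\right) 72 - \frac{1}{39679 + 43280} = -19368 - \frac{1}{82959} = - \frac{1606749913}{82959}$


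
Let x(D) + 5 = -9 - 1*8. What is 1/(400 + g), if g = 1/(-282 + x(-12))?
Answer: 304/121599 ≈ 0.0025000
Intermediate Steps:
x(D) = -22 (x(D) = -5 + (-9 - 1*8) = -5 + (-9 - 8) = -5 - 17 = -22)
g = -1/304 (g = 1/(-282 - 22) = 1/(-304) = -1/304 ≈ -0.0032895)
1/(400 + g) = 1/(400 - 1/304) = 1/(121599/304) = 304/121599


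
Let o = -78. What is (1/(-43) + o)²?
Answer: 11256025/1849 ≈ 6087.6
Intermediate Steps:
(1/(-43) + o)² = (1/(-43) - 78)² = (-1/43 - 78)² = (-3355/43)² = 11256025/1849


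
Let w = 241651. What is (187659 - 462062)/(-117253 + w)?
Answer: -274403/124398 ≈ -2.2058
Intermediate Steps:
(187659 - 462062)/(-117253 + w) = (187659 - 462062)/(-117253 + 241651) = -274403/124398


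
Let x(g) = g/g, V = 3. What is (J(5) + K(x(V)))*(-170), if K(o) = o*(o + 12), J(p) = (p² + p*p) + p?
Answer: -11560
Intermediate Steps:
x(g) = 1
J(p) = p + 2*p² (J(p) = (p² + p²) + p = 2*p² + p = p + 2*p²)
K(o) = o*(12 + o)
(J(5) + K(x(V)))*(-170) = (5*(1 + 2*5) + 1*(12 + 1))*(-170) = (5*(1 + 10) + 1*13)*(-170) = (5*11 + 13)*(-170) = (55 + 13)*(-170) = 68*(-170) = -11560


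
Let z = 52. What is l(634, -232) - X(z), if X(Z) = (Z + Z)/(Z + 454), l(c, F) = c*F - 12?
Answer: -37216352/253 ≈ -1.4710e+5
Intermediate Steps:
l(c, F) = -12 + F*c (l(c, F) = F*c - 12 = -12 + F*c)
X(Z) = 2*Z/(454 + Z) (X(Z) = (2*Z)/(454 + Z) = 2*Z/(454 + Z))
l(634, -232) - X(z) = (-12 - 232*634) - 2*52/(454 + 52) = (-12 - 147088) - 2*52/506 = -147100 - 2*52/506 = -147100 - 1*52/253 = -147100 - 52/253 = -37216352/253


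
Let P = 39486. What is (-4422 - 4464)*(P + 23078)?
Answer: -555943704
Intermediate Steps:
(-4422 - 4464)*(P + 23078) = (-4422 - 4464)*(39486 + 23078) = -8886*62564 = -555943704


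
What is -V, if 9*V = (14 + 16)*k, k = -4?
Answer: 40/3 ≈ 13.333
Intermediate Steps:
V = -40/3 (V = ((14 + 16)*(-4))/9 = (30*(-4))/9 = (1/9)*(-120) = -40/3 ≈ -13.333)
-V = -1*(-40/3) = 40/3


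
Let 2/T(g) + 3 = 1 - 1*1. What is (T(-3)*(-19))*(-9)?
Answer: -114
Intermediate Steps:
T(g) = -⅔ (T(g) = 2/(-3 + (1 - 1*1)) = 2/(-3 + (1 - 1)) = 2/(-3 + 0) = 2/(-3) = 2*(-⅓) = -⅔)
(T(-3)*(-19))*(-9) = -⅔*(-19)*(-9) = (38/3)*(-9) = -114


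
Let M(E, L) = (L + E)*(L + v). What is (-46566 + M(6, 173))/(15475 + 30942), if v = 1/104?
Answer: -231731/689624 ≈ -0.33603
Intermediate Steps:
v = 1/104 ≈ 0.0096154
M(E, L) = (1/104 + L)*(E + L) (M(E, L) = (L + E)*(L + 1/104) = (E + L)*(1/104 + L) = (1/104 + L)*(E + L))
(-46566 + M(6, 173))/(15475 + 30942) = (-46566 + (173**2 + (1/104)*6 + (1/104)*173 + 6*173))/(15475 + 30942) = (-46566 + (29929 + 3/52 + 173/104 + 1038))/46417 = (-46566 + 3220747/104)*(1/46417) = -1622117/104*1/46417 = -231731/689624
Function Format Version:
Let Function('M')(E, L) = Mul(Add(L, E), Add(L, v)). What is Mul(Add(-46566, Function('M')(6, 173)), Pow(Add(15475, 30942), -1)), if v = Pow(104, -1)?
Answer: Rational(-231731, 689624) ≈ -0.33603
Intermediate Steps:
v = Rational(1, 104) ≈ 0.0096154
Function('M')(E, L) = Mul(Add(Rational(1, 104), L), Add(E, L)) (Function('M')(E, L) = Mul(Add(L, E), Add(L, Rational(1, 104))) = Mul(Add(E, L), Add(Rational(1, 104), L)) = Mul(Add(Rational(1, 104), L), Add(E, L)))
Mul(Add(-46566, Function('M')(6, 173)), Pow(Add(15475, 30942), -1)) = Mul(Add(-46566, Add(Pow(173, 2), Mul(Rational(1, 104), 6), Mul(Rational(1, 104), 173), Mul(6, 173))), Pow(Add(15475, 30942), -1)) = Mul(Add(-46566, Add(29929, Rational(3, 52), Rational(173, 104), 1038)), Pow(46417, -1)) = Mul(Add(-46566, Rational(3220747, 104)), Rational(1, 46417)) = Mul(Rational(-1622117, 104), Rational(1, 46417)) = Rational(-231731, 689624)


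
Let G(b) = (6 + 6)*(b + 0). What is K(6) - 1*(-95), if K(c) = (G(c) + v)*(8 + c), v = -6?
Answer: 1019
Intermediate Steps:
G(b) = 12*b
K(c) = (-6 + 12*c)*(8 + c) (K(c) = (12*c - 6)*(8 + c) = (-6 + 12*c)*(8 + c))
K(6) - 1*(-95) = (-48 + 12*6² + 90*6) - 1*(-95) = (-48 + 12*36 + 540) + 95 = (-48 + 432 + 540) + 95 = 924 + 95 = 1019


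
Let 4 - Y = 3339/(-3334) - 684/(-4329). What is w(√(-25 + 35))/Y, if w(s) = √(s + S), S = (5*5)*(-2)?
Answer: 1603654*√(-50 + √10)/7767291 ≈ 1.413*I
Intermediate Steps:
S = -50 (S = 25*(-2) = -50)
w(s) = √(-50 + s) (w(s) = √(s - 50) = √(-50 + s))
Y = 7767291/1603654 (Y = 4 - (3339/(-3334) - 684/(-4329)) = 4 - (3339*(-1/3334) - 684*(-1/4329)) = 4 - (-3339/3334 + 76/481) = 4 - 1*(-1352675/1603654) = 4 + 1352675/1603654 = 7767291/1603654 ≈ 4.8435)
w(√(-25 + 35))/Y = √(-50 + √(-25 + 35))/(7767291/1603654) = √(-50 + √10)*(1603654/7767291) = 1603654*√(-50 + √10)/7767291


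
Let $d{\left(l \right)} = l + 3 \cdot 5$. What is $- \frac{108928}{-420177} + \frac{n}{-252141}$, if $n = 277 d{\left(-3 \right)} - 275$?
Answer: $\frac{8728031725}{35314616319} \approx 0.24715$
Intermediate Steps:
$d{\left(l \right)} = 15 + l$ ($d{\left(l \right)} = l + 15 = 15 + l$)
$n = 3049$ ($n = 277 \left(15 - 3\right) - 275 = 277 \cdot 12 - 275 = 3324 - 275 = 3049$)
$- \frac{108928}{-420177} + \frac{n}{-252141} = - \frac{108928}{-420177} + \frac{3049}{-252141} = \left(-108928\right) \left(- \frac{1}{420177}\right) + 3049 \left(- \frac{1}{252141}\right) = \frac{108928}{420177} - \frac{3049}{252141} = \frac{8728031725}{35314616319}$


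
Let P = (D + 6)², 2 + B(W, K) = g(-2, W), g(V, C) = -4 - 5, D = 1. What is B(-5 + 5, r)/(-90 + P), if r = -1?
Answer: 11/41 ≈ 0.26829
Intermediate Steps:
g(V, C) = -9
B(W, K) = -11 (B(W, K) = -2 - 9 = -11)
P = 49 (P = (1 + 6)² = 7² = 49)
B(-5 + 5, r)/(-90 + P) = -11/(-90 + 49) = -11/(-41) = -11*(-1/41) = 11/41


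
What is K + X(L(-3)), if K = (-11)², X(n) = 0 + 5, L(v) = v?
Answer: 126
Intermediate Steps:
X(n) = 5
K = 121
K + X(L(-3)) = 121 + 5 = 126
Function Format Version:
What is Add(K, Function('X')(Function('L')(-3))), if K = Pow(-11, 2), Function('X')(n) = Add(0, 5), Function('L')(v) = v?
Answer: 126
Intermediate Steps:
Function('X')(n) = 5
K = 121
Add(K, Function('X')(Function('L')(-3))) = Add(121, 5) = 126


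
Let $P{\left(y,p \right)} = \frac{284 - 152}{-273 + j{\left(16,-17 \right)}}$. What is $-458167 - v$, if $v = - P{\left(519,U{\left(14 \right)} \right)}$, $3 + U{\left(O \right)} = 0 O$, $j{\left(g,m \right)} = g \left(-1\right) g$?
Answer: $- \frac{242370475}{529} \approx -4.5817 \cdot 10^{5}$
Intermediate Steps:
$j{\left(g,m \right)} = - g^{2}$ ($j{\left(g,m \right)} = - g g = - g^{2}$)
$U{\left(O \right)} = -3$ ($U{\left(O \right)} = -3 + 0 O = -3 + 0 = -3$)
$P{\left(y,p \right)} = - \frac{132}{529}$ ($P{\left(y,p \right)} = \frac{284 - 152}{-273 - 16^{2}} = \frac{132}{-273 - 256} = \frac{132}{-529} = 132 \left(- \frac{1}{529}\right) = - \frac{132}{529}$)
$v = \frac{132}{529}$ ($v = \left(-1\right) \left(- \frac{132}{529}\right) = \frac{132}{529} \approx 0.24953$)
$-458167 - v = -458167 - \frac{132}{529} = - \frac{242370475}{529}$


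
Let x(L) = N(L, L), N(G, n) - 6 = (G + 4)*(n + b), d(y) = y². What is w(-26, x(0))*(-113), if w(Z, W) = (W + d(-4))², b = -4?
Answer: -4068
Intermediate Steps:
N(G, n) = 6 + (-4 + n)*(4 + G) (N(G, n) = 6 + (G + 4)*(n - 4) = 6 + (4 + G)*(-4 + n) = 6 + (-4 + n)*(4 + G))
x(L) = -10 + L² (x(L) = -10 - 4*L + 4*L + L*L = -10 - 4*L + 4*L + L² = -10 + L²)
w(Z, W) = (16 + W)² (w(Z, W) = (W + (-4)²)² = (W + 16)² = (16 + W)²)
w(-26, x(0))*(-113) = (16 + (-10 + 0²))²*(-113) = (16 + (-10 + 0))²*(-113) = (16 - 10)²*(-113) = 6²*(-113) = 36*(-113) = -4068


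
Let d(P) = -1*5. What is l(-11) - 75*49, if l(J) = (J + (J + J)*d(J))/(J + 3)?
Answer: -29499/8 ≈ -3687.4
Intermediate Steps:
d(P) = -5
l(J) = -9*J/(3 + J) (l(J) = (J + (J + J)*(-5))/(J + 3) = (J + (2*J)*(-5))/(3 + J) = (J - 10*J)/(3 + J) = (-9*J)/(3 + J) = -9*J/(3 + J))
l(-11) - 75*49 = -9*(-11)/(3 - 11) - 75*49 = -9*(-11)/(-8) - 3675 = -9*(-11)*(-⅛) - 3675 = -99/8 - 3675 = -29499/8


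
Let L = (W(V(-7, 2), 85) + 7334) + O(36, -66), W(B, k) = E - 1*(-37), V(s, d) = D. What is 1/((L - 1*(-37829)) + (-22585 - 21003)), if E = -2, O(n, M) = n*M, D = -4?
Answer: -1/766 ≈ -0.0013055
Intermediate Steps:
O(n, M) = M*n
V(s, d) = -4
W(B, k) = 35 (W(B, k) = -2 - 1*(-37) = -2 + 37 = 35)
L = 4993 (L = (35 + 7334) - 66*36 = 7369 - 2376 = 4993)
1/((L - 1*(-37829)) + (-22585 - 21003)) = 1/((4993 - 1*(-37829)) + (-22585 - 21003)) = 1/((4993 + 37829) - 43588) = 1/(42822 - 43588) = 1/(-766) = -1/766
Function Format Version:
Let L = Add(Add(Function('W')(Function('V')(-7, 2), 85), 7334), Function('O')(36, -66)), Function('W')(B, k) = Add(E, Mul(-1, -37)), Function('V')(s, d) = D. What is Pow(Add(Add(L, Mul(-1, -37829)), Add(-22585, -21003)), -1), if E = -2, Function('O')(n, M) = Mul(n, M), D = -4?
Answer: Rational(-1, 766) ≈ -0.0013055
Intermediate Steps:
Function('O')(n, M) = Mul(M, n)
Function('V')(s, d) = -4
Function('W')(B, k) = 35 (Function('W')(B, k) = Add(-2, Mul(-1, -37)) = Add(-2, 37) = 35)
L = 4993 (L = Add(Add(35, 7334), Mul(-66, 36)) = Add(7369, -2376) = 4993)
Pow(Add(Add(L, Mul(-1, -37829)), Add(-22585, -21003)), -1) = Pow(Add(Add(4993, Mul(-1, -37829)), Add(-22585, -21003)), -1) = Pow(Add(Add(4993, 37829), -43588), -1) = Pow(Add(42822, -43588), -1) = Pow(-766, -1) = Rational(-1, 766)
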